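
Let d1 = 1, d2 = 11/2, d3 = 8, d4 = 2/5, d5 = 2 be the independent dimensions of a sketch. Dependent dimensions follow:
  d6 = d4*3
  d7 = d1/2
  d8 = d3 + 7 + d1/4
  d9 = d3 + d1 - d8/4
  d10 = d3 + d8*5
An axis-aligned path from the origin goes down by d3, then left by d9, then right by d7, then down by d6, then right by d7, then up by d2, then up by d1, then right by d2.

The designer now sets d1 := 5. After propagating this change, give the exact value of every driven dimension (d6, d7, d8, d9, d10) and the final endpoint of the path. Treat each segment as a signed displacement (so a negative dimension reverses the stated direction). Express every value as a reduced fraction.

Apply edit: d1 := 5
  d6 = d4*3 = 6/5
  d7 = d1/2 = 5/2
  d8 = d3 + 7 + d1/4 = 65/4
  d9 = d3 + d1 - d8/4 = 143/16
  d10 = d3 + d8*5 = 357/4
Walk from origin (0, 0):
  seg 1: down by d3 = 8 → (0, -8)
  seg 2: left by d9 = 143/16 → (-143/16, -8)
  seg 3: right by d7 = 5/2 → (-103/16, -8)
  seg 4: down by d6 = 6/5 → (-103/16, -46/5)
  seg 5: right by d7 = 5/2 → (-63/16, -46/5)
  seg 6: up by d2 = 11/2 → (-63/16, -37/10)
  seg 7: up by d1 = 5 → (-63/16, 13/10)
  seg 8: right by d2 = 11/2 → (25/16, 13/10)

d6 = 6/5
d7 = 5/2
d8 = 65/4
d9 = 143/16
d10 = 357/4
endpoint = (25/16, 13/10)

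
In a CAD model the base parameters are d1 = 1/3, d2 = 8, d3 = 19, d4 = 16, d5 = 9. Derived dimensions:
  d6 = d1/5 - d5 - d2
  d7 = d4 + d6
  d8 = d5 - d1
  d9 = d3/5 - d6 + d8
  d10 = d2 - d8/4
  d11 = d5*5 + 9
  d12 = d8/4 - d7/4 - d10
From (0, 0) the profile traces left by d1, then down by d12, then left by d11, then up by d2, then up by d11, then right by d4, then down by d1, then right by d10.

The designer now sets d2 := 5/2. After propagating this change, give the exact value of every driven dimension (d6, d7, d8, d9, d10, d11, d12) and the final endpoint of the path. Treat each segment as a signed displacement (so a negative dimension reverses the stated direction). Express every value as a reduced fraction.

Apply edit: d2 := 5/2
  d6 = d1/5 - d5 - d2 = -343/30
  d7 = d4 + d6 = 137/30
  d8 = d5 - d1 = 26/3
  d9 = d3/5 - d6 + d8 = 239/10
  d10 = d2 - d8/4 = 1/3
  d11 = d5*5 + 9 = 54
  d12 = d8/4 - d7/4 - d10 = 83/120
Walk from origin (0, 0):
  seg 1: left by d1 = 1/3 → (-1/3, 0)
  seg 2: down by d12 = 83/120 → (-1/3, -83/120)
  seg 3: left by d11 = 54 → (-163/3, -83/120)
  seg 4: up by d2 = 5/2 → (-163/3, 217/120)
  seg 5: up by d11 = 54 → (-163/3, 6697/120)
  seg 6: right by d4 = 16 → (-115/3, 6697/120)
  seg 7: down by d1 = 1/3 → (-115/3, 2219/40)
  seg 8: right by d10 = 1/3 → (-38, 2219/40)

d6 = -343/30
d7 = 137/30
d8 = 26/3
d9 = 239/10
d10 = 1/3
d11 = 54
d12 = 83/120
endpoint = (-38, 2219/40)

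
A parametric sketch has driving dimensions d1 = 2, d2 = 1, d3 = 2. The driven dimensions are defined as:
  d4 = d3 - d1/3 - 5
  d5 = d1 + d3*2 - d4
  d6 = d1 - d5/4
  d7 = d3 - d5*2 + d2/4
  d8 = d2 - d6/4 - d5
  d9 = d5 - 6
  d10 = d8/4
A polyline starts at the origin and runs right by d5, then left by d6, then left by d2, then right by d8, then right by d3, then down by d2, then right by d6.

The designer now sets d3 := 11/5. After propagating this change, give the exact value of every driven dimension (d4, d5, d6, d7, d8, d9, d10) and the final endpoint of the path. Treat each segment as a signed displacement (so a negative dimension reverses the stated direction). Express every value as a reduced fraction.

d4 = -52/15
d5 = 148/15
d6 = -7/15
d7 = -1037/60
d8 = -35/4
d9 = 58/15
d10 = -35/16
endpoint = (139/60, -1)

Apply edit: d3 := 11/5
  d4 = d3 - d1/3 - 5 = -52/15
  d5 = d1 + d3*2 - d4 = 148/15
  d6 = d1 - d5/4 = -7/15
  d7 = d3 - d5*2 + d2/4 = -1037/60
  d8 = d2 - d6/4 - d5 = -35/4
  d9 = d5 - 6 = 58/15
  d10 = d8/4 = -35/16
Walk from origin (0, 0):
  seg 1: right by d5 = 148/15 → (148/15, 0)
  seg 2: left by d6 = -7/15 → (31/3, 0)
  seg 3: left by d2 = 1 → (28/3, 0)
  seg 4: right by d8 = -35/4 → (7/12, 0)
  seg 5: right by d3 = 11/5 → (167/60, 0)
  seg 6: down by d2 = 1 → (167/60, -1)
  seg 7: right by d6 = -7/15 → (139/60, -1)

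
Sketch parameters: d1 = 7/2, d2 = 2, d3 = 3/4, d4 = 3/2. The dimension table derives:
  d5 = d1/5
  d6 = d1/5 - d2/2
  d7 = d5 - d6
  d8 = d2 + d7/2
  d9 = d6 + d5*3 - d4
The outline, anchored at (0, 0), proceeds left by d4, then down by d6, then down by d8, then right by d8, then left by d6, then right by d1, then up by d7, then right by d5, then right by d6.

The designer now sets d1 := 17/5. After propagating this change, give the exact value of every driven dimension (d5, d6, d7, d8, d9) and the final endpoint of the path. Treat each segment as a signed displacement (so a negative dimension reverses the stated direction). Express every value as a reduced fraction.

Apply edit: d1 := 17/5
  d5 = d1/5 = 17/25
  d6 = d1/5 - d2/2 = -8/25
  d7 = d5 - d6 = 1
  d8 = d2 + d7/2 = 5/2
  d9 = d6 + d5*3 - d4 = 11/50
Walk from origin (0, 0):
  seg 1: left by d4 = 3/2 → (-3/2, 0)
  seg 2: down by d6 = -8/25 → (-3/2, 8/25)
  seg 3: down by d8 = 5/2 → (-3/2, -109/50)
  seg 4: right by d8 = 5/2 → (1, -109/50)
  seg 5: left by d6 = -8/25 → (33/25, -109/50)
  seg 6: right by d1 = 17/5 → (118/25, -109/50)
  seg 7: up by d7 = 1 → (118/25, -59/50)
  seg 8: right by d5 = 17/25 → (27/5, -59/50)
  seg 9: right by d6 = -8/25 → (127/25, -59/50)

d5 = 17/25
d6 = -8/25
d7 = 1
d8 = 5/2
d9 = 11/50
endpoint = (127/25, -59/50)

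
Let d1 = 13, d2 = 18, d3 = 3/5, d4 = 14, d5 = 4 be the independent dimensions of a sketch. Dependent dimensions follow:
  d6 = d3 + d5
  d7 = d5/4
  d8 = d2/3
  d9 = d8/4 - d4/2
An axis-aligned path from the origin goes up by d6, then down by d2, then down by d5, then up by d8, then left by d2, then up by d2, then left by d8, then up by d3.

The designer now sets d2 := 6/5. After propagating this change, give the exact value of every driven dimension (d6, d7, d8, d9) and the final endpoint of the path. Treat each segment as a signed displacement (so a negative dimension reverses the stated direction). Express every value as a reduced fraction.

d6 = 23/5
d7 = 1
d8 = 2/5
d9 = -69/10
endpoint = (-8/5, 8/5)

Apply edit: d2 := 6/5
  d6 = d3 + d5 = 23/5
  d7 = d5/4 = 1
  d8 = d2/3 = 2/5
  d9 = d8/4 - d4/2 = -69/10
Walk from origin (0, 0):
  seg 1: up by d6 = 23/5 → (0, 23/5)
  seg 2: down by d2 = 6/5 → (0, 17/5)
  seg 3: down by d5 = 4 → (0, -3/5)
  seg 4: up by d8 = 2/5 → (0, -1/5)
  seg 5: left by d2 = 6/5 → (-6/5, -1/5)
  seg 6: up by d2 = 6/5 → (-6/5, 1)
  seg 7: left by d8 = 2/5 → (-8/5, 1)
  seg 8: up by d3 = 3/5 → (-8/5, 8/5)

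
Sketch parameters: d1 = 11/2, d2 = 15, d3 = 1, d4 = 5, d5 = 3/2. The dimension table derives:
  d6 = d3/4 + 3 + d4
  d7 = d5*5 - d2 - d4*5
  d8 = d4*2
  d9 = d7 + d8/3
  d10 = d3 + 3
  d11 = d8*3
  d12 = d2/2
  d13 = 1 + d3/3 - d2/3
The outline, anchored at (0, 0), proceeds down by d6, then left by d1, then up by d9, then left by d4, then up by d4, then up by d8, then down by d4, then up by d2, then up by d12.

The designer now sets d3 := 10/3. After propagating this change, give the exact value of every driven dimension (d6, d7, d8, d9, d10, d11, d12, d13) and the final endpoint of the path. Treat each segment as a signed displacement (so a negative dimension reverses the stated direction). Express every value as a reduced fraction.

Apply edit: d3 := 10/3
  d6 = d3/4 + 3 + d4 = 53/6
  d7 = d5*5 - d2 - d4*5 = -65/2
  d8 = d4*2 = 10
  d9 = d7 + d8/3 = -175/6
  d10 = d3 + 3 = 19/3
  d11 = d8*3 = 30
  d12 = d2/2 = 15/2
  d13 = 1 + d3/3 - d2/3 = -26/9
Walk from origin (0, 0):
  seg 1: down by d6 = 53/6 → (0, -53/6)
  seg 2: left by d1 = 11/2 → (-11/2, -53/6)
  seg 3: up by d9 = -175/6 → (-11/2, -38)
  seg 4: left by d4 = 5 → (-21/2, -38)
  seg 5: up by d4 = 5 → (-21/2, -33)
  seg 6: up by d8 = 10 → (-21/2, -23)
  seg 7: down by d4 = 5 → (-21/2, -28)
  seg 8: up by d2 = 15 → (-21/2, -13)
  seg 9: up by d12 = 15/2 → (-21/2, -11/2)

d6 = 53/6
d7 = -65/2
d8 = 10
d9 = -175/6
d10 = 19/3
d11 = 30
d12 = 15/2
d13 = -26/9
endpoint = (-21/2, -11/2)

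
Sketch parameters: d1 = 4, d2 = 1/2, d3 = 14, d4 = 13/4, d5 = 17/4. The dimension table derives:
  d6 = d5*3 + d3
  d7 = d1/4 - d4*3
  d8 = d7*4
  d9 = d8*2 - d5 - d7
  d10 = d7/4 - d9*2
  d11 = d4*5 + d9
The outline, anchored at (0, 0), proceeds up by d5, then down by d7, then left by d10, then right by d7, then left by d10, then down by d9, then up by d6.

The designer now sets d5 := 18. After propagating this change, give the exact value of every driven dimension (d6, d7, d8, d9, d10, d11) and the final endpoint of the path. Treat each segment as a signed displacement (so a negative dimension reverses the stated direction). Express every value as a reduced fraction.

d6 = 68
d7 = -35/4
d8 = -35
d9 = -317/4
d10 = 2501/16
d11 = -63
endpoint = (-2571/8, 174)

Apply edit: d5 := 18
  d6 = d5*3 + d3 = 68
  d7 = d1/4 - d4*3 = -35/4
  d8 = d7*4 = -35
  d9 = d8*2 - d5 - d7 = -317/4
  d10 = d7/4 - d9*2 = 2501/16
  d11 = d4*5 + d9 = -63
Walk from origin (0, 0):
  seg 1: up by d5 = 18 → (0, 18)
  seg 2: down by d7 = -35/4 → (0, 107/4)
  seg 3: left by d10 = 2501/16 → (-2501/16, 107/4)
  seg 4: right by d7 = -35/4 → (-2641/16, 107/4)
  seg 5: left by d10 = 2501/16 → (-2571/8, 107/4)
  seg 6: down by d9 = -317/4 → (-2571/8, 106)
  seg 7: up by d6 = 68 → (-2571/8, 174)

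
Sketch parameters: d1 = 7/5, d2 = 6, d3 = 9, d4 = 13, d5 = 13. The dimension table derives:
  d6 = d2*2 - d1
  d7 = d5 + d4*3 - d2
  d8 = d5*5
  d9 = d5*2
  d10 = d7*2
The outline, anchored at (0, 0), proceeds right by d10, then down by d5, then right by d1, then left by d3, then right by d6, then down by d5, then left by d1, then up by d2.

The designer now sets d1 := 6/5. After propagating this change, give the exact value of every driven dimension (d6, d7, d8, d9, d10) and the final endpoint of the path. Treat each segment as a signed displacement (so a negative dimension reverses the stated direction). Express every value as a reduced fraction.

d6 = 54/5
d7 = 46
d8 = 65
d9 = 26
d10 = 92
endpoint = (469/5, -20)

Apply edit: d1 := 6/5
  d6 = d2*2 - d1 = 54/5
  d7 = d5 + d4*3 - d2 = 46
  d8 = d5*5 = 65
  d9 = d5*2 = 26
  d10 = d7*2 = 92
Walk from origin (0, 0):
  seg 1: right by d10 = 92 → (92, 0)
  seg 2: down by d5 = 13 → (92, -13)
  seg 3: right by d1 = 6/5 → (466/5, -13)
  seg 4: left by d3 = 9 → (421/5, -13)
  seg 5: right by d6 = 54/5 → (95, -13)
  seg 6: down by d5 = 13 → (95, -26)
  seg 7: left by d1 = 6/5 → (469/5, -26)
  seg 8: up by d2 = 6 → (469/5, -20)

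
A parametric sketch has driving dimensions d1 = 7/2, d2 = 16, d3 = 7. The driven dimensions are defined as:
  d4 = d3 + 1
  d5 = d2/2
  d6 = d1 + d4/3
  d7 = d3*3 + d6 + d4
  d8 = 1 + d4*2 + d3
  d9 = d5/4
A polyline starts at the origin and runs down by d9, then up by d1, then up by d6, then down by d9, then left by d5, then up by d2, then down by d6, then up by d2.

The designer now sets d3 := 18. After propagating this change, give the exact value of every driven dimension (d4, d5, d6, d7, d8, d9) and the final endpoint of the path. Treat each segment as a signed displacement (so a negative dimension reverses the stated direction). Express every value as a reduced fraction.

d4 = 19
d5 = 8
d6 = 59/6
d7 = 497/6
d8 = 57
d9 = 2
endpoint = (-8, 63/2)

Apply edit: d3 := 18
  d4 = d3 + 1 = 19
  d5 = d2/2 = 8
  d6 = d1 + d4/3 = 59/6
  d7 = d3*3 + d6 + d4 = 497/6
  d8 = 1 + d4*2 + d3 = 57
  d9 = d5/4 = 2
Walk from origin (0, 0):
  seg 1: down by d9 = 2 → (0, -2)
  seg 2: up by d1 = 7/2 → (0, 3/2)
  seg 3: up by d6 = 59/6 → (0, 34/3)
  seg 4: down by d9 = 2 → (0, 28/3)
  seg 5: left by d5 = 8 → (-8, 28/3)
  seg 6: up by d2 = 16 → (-8, 76/3)
  seg 7: down by d6 = 59/6 → (-8, 31/2)
  seg 8: up by d2 = 16 → (-8, 63/2)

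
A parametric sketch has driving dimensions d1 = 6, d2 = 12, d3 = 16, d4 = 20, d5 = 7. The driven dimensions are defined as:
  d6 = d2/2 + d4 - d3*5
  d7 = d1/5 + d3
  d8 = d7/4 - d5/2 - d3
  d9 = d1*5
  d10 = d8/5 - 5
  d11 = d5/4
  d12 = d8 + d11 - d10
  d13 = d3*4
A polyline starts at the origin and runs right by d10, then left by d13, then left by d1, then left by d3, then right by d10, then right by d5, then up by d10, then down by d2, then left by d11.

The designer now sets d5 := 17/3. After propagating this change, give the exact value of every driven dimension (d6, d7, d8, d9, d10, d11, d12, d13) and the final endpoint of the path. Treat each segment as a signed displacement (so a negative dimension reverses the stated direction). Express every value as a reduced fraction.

Apply edit: d5 := 17/3
  d6 = d2/2 + d4 - d3*5 = -54
  d7 = d1/5 + d3 = 86/5
  d8 = d7/4 - d5/2 - d3 = -218/15
  d9 = d1*5 = 30
  d10 = d8/5 - 5 = -593/75
  d11 = d5/4 = 17/12
  d12 = d8 + d11 - d10 = -521/100
  d13 = d3*4 = 64
Walk from origin (0, 0):
  seg 1: right by d10 = -593/75 → (-593/75, 0)
  seg 2: left by d13 = 64 → (-5393/75, 0)
  seg 3: left by d1 = 6 → (-5843/75, 0)
  seg 4: left by d3 = 16 → (-7043/75, 0)
  seg 5: right by d10 = -593/75 → (-7636/75, 0)
  seg 6: right by d5 = 17/3 → (-7211/75, 0)
  seg 7: up by d10 = -593/75 → (-7211/75, -593/75)
  seg 8: down by d2 = 12 → (-7211/75, -1493/75)
  seg 9: left by d11 = 17/12 → (-29269/300, -1493/75)

d6 = -54
d7 = 86/5
d8 = -218/15
d9 = 30
d10 = -593/75
d11 = 17/12
d12 = -521/100
d13 = 64
endpoint = (-29269/300, -1493/75)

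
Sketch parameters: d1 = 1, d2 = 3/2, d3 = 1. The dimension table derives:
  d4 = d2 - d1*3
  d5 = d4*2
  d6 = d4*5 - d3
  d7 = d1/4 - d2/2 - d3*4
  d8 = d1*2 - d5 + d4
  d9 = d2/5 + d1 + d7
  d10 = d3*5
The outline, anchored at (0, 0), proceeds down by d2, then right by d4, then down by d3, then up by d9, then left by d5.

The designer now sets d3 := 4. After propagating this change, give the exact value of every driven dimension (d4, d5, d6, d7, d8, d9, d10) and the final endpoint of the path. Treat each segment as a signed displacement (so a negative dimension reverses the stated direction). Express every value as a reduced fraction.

d4 = -3/2
d5 = -3
d6 = -23/2
d7 = -33/2
d8 = 7/2
d9 = -76/5
d10 = 20
endpoint = (3/2, -207/10)

Apply edit: d3 := 4
  d4 = d2 - d1*3 = -3/2
  d5 = d4*2 = -3
  d6 = d4*5 - d3 = -23/2
  d7 = d1/4 - d2/2 - d3*4 = -33/2
  d8 = d1*2 - d5 + d4 = 7/2
  d9 = d2/5 + d1 + d7 = -76/5
  d10 = d3*5 = 20
Walk from origin (0, 0):
  seg 1: down by d2 = 3/2 → (0, -3/2)
  seg 2: right by d4 = -3/2 → (-3/2, -3/2)
  seg 3: down by d3 = 4 → (-3/2, -11/2)
  seg 4: up by d9 = -76/5 → (-3/2, -207/10)
  seg 5: left by d5 = -3 → (3/2, -207/10)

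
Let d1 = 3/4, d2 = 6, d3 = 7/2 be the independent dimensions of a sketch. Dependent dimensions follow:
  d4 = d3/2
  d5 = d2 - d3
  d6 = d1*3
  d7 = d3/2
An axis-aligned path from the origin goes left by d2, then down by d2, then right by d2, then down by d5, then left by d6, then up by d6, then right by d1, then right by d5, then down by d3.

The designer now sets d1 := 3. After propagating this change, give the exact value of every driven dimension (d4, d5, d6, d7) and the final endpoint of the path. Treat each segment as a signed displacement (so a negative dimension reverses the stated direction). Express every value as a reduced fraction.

d4 = 7/4
d5 = 5/2
d6 = 9
d7 = 7/4
endpoint = (-7/2, -3)

Apply edit: d1 := 3
  d4 = d3/2 = 7/4
  d5 = d2 - d3 = 5/2
  d6 = d1*3 = 9
  d7 = d3/2 = 7/4
Walk from origin (0, 0):
  seg 1: left by d2 = 6 → (-6, 0)
  seg 2: down by d2 = 6 → (-6, -6)
  seg 3: right by d2 = 6 → (0, -6)
  seg 4: down by d5 = 5/2 → (0, -17/2)
  seg 5: left by d6 = 9 → (-9, -17/2)
  seg 6: up by d6 = 9 → (-9, 1/2)
  seg 7: right by d1 = 3 → (-6, 1/2)
  seg 8: right by d5 = 5/2 → (-7/2, 1/2)
  seg 9: down by d3 = 7/2 → (-7/2, -3)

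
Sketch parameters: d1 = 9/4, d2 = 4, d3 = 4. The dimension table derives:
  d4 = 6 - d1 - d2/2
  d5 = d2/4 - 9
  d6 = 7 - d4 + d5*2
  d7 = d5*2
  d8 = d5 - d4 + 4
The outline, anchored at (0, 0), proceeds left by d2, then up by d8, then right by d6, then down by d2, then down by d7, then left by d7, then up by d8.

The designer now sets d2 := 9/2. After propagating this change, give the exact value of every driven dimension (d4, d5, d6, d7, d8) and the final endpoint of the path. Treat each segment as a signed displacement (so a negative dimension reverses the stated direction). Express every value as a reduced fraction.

d4 = 3/2
d5 = -63/8
d6 = -41/4
d7 = -63/4
d8 = -43/8
endpoint = (1, 1/2)

Apply edit: d2 := 9/2
  d4 = 6 - d1 - d2/2 = 3/2
  d5 = d2/4 - 9 = -63/8
  d6 = 7 - d4 + d5*2 = -41/4
  d7 = d5*2 = -63/4
  d8 = d5 - d4 + 4 = -43/8
Walk from origin (0, 0):
  seg 1: left by d2 = 9/2 → (-9/2, 0)
  seg 2: up by d8 = -43/8 → (-9/2, -43/8)
  seg 3: right by d6 = -41/4 → (-59/4, -43/8)
  seg 4: down by d2 = 9/2 → (-59/4, -79/8)
  seg 5: down by d7 = -63/4 → (-59/4, 47/8)
  seg 6: left by d7 = -63/4 → (1, 47/8)
  seg 7: up by d8 = -43/8 → (1, 1/2)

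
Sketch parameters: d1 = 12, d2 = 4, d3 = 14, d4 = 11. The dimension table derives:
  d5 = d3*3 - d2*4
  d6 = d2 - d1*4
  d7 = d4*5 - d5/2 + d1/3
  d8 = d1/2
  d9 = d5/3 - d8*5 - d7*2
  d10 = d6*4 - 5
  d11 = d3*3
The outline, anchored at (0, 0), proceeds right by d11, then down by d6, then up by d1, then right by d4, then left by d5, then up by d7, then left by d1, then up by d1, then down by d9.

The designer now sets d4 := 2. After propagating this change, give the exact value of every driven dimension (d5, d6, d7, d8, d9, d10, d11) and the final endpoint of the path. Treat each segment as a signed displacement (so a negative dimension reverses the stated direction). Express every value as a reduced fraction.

d5 = 26
d6 = -44
d7 = 1
d8 = 6
d9 = -70/3
d10 = -181
d11 = 42
endpoint = (6, 277/3)

Apply edit: d4 := 2
  d5 = d3*3 - d2*4 = 26
  d6 = d2 - d1*4 = -44
  d7 = d4*5 - d5/2 + d1/3 = 1
  d8 = d1/2 = 6
  d9 = d5/3 - d8*5 - d7*2 = -70/3
  d10 = d6*4 - 5 = -181
  d11 = d3*3 = 42
Walk from origin (0, 0):
  seg 1: right by d11 = 42 → (42, 0)
  seg 2: down by d6 = -44 → (42, 44)
  seg 3: up by d1 = 12 → (42, 56)
  seg 4: right by d4 = 2 → (44, 56)
  seg 5: left by d5 = 26 → (18, 56)
  seg 6: up by d7 = 1 → (18, 57)
  seg 7: left by d1 = 12 → (6, 57)
  seg 8: up by d1 = 12 → (6, 69)
  seg 9: down by d9 = -70/3 → (6, 277/3)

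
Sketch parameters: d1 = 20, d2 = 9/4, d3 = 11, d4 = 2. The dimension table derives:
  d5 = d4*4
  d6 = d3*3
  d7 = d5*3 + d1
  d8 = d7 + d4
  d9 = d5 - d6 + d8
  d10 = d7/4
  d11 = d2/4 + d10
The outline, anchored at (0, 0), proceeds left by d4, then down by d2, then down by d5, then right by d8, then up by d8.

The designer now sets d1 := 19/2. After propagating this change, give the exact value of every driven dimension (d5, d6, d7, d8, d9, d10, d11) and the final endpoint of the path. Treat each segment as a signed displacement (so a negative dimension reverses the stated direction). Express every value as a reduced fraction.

Apply edit: d1 := 19/2
  d5 = d4*4 = 8
  d6 = d3*3 = 33
  d7 = d5*3 + d1 = 67/2
  d8 = d7 + d4 = 71/2
  d9 = d5 - d6 + d8 = 21/2
  d10 = d7/4 = 67/8
  d11 = d2/4 + d10 = 143/16
Walk from origin (0, 0):
  seg 1: left by d4 = 2 → (-2, 0)
  seg 2: down by d2 = 9/4 → (-2, -9/4)
  seg 3: down by d5 = 8 → (-2, -41/4)
  seg 4: right by d8 = 71/2 → (67/2, -41/4)
  seg 5: up by d8 = 71/2 → (67/2, 101/4)

d5 = 8
d6 = 33
d7 = 67/2
d8 = 71/2
d9 = 21/2
d10 = 67/8
d11 = 143/16
endpoint = (67/2, 101/4)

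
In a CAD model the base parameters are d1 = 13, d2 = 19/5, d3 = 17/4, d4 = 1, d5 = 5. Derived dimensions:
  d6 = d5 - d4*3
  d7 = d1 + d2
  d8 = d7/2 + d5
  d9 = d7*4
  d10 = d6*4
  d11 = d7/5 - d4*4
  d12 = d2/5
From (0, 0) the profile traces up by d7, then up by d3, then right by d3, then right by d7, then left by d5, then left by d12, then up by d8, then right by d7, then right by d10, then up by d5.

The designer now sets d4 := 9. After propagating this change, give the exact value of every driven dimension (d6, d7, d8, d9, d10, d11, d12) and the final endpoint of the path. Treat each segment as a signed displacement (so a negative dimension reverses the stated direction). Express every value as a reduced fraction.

Apply edit: d4 := 9
  d6 = d5 - d4*3 = -22
  d7 = d1 + d2 = 84/5
  d8 = d7/2 + d5 = 67/5
  d9 = d7*4 = 336/5
  d10 = d6*4 = -88
  d11 = d7/5 - d4*4 = -816/25
  d12 = d2/5 = 19/25
Walk from origin (0, 0):
  seg 1: up by d7 = 84/5 → (0, 84/5)
  seg 2: up by d3 = 17/4 → (0, 421/20)
  seg 3: right by d3 = 17/4 → (17/4, 421/20)
  seg 4: right by d7 = 84/5 → (421/20, 421/20)
  seg 5: left by d5 = 5 → (321/20, 421/20)
  seg 6: left by d12 = 19/25 → (1529/100, 421/20)
  seg 7: up by d8 = 67/5 → (1529/100, 689/20)
  seg 8: right by d7 = 84/5 → (3209/100, 689/20)
  seg 9: right by d10 = -88 → (-5591/100, 689/20)
  seg 10: up by d5 = 5 → (-5591/100, 789/20)

d6 = -22
d7 = 84/5
d8 = 67/5
d9 = 336/5
d10 = -88
d11 = -816/25
d12 = 19/25
endpoint = (-5591/100, 789/20)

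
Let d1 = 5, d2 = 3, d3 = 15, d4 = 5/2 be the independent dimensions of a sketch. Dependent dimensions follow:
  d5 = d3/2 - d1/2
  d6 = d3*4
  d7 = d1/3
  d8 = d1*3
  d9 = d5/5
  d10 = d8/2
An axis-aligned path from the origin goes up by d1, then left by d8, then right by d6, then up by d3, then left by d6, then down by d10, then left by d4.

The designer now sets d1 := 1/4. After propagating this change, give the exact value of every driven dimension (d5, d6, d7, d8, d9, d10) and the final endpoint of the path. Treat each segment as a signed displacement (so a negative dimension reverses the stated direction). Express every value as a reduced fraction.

Apply edit: d1 := 1/4
  d5 = d3/2 - d1/2 = 59/8
  d6 = d3*4 = 60
  d7 = d1/3 = 1/12
  d8 = d1*3 = 3/4
  d9 = d5/5 = 59/40
  d10 = d8/2 = 3/8
Walk from origin (0, 0):
  seg 1: up by d1 = 1/4 → (0, 1/4)
  seg 2: left by d8 = 3/4 → (-3/4, 1/4)
  seg 3: right by d6 = 60 → (237/4, 1/4)
  seg 4: up by d3 = 15 → (237/4, 61/4)
  seg 5: left by d6 = 60 → (-3/4, 61/4)
  seg 6: down by d10 = 3/8 → (-3/4, 119/8)
  seg 7: left by d4 = 5/2 → (-13/4, 119/8)

d5 = 59/8
d6 = 60
d7 = 1/12
d8 = 3/4
d9 = 59/40
d10 = 3/8
endpoint = (-13/4, 119/8)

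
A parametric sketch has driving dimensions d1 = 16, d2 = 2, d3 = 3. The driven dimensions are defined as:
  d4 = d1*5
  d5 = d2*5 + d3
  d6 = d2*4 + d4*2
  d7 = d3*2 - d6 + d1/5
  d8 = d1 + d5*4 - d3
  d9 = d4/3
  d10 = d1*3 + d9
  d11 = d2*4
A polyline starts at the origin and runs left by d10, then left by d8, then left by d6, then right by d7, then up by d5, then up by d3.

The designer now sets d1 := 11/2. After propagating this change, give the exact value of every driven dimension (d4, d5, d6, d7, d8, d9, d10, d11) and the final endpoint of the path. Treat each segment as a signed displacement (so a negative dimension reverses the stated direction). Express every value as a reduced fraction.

Apply edit: d1 := 11/2
  d4 = d1*5 = 55/2
  d5 = d2*5 + d3 = 13
  d6 = d2*4 + d4*2 = 63
  d7 = d3*2 - d6 + d1/5 = -559/10
  d8 = d1 + d5*4 - d3 = 109/2
  d9 = d4/3 = 55/6
  d10 = d1*3 + d9 = 77/3
  d11 = d2*4 = 8
Walk from origin (0, 0):
  seg 1: left by d10 = 77/3 → (-77/3, 0)
  seg 2: left by d8 = 109/2 → (-481/6, 0)
  seg 3: left by d6 = 63 → (-859/6, 0)
  seg 4: right by d7 = -559/10 → (-2986/15, 0)
  seg 5: up by d5 = 13 → (-2986/15, 13)
  seg 6: up by d3 = 3 → (-2986/15, 16)

d4 = 55/2
d5 = 13
d6 = 63
d7 = -559/10
d8 = 109/2
d9 = 55/6
d10 = 77/3
d11 = 8
endpoint = (-2986/15, 16)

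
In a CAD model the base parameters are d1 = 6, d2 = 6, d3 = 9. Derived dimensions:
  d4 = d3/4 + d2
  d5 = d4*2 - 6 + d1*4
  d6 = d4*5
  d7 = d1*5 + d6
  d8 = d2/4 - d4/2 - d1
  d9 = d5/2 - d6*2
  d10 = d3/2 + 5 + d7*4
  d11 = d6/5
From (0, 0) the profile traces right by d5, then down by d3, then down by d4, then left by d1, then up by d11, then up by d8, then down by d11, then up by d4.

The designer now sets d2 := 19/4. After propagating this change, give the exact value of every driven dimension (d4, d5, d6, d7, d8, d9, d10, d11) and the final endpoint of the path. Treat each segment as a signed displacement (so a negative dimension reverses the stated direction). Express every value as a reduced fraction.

Apply edit: d2 := 19/4
  d4 = d3/4 + d2 = 7
  d5 = d4*2 - 6 + d1*4 = 32
  d6 = d4*5 = 35
  d7 = d1*5 + d6 = 65
  d8 = d2/4 - d4/2 - d1 = -133/16
  d9 = d5/2 - d6*2 = -54
  d10 = d3/2 + 5 + d7*4 = 539/2
  d11 = d6/5 = 7
Walk from origin (0, 0):
  seg 1: right by d5 = 32 → (32, 0)
  seg 2: down by d3 = 9 → (32, -9)
  seg 3: down by d4 = 7 → (32, -16)
  seg 4: left by d1 = 6 → (26, -16)
  seg 5: up by d11 = 7 → (26, -9)
  seg 6: up by d8 = -133/16 → (26, -277/16)
  seg 7: down by d11 = 7 → (26, -389/16)
  seg 8: up by d4 = 7 → (26, -277/16)

d4 = 7
d5 = 32
d6 = 35
d7 = 65
d8 = -133/16
d9 = -54
d10 = 539/2
d11 = 7
endpoint = (26, -277/16)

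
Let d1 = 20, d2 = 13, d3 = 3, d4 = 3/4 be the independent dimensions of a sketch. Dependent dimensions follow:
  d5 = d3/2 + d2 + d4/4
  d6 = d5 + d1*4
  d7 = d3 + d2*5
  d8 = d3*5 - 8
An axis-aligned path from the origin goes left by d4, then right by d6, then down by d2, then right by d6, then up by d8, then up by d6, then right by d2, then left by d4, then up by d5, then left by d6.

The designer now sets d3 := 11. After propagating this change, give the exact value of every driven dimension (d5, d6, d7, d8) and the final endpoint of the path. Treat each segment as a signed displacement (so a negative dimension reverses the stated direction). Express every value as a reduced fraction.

Apply edit: d3 := 11
  d5 = d3/2 + d2 + d4/4 = 299/16
  d6 = d5 + d1*4 = 1579/16
  d7 = d3 + d2*5 = 76
  d8 = d3*5 - 8 = 47
Walk from origin (0, 0):
  seg 1: left by d4 = 3/4 → (-3/4, 0)
  seg 2: right by d6 = 1579/16 → (1567/16, 0)
  seg 3: down by d2 = 13 → (1567/16, -13)
  seg 4: right by d6 = 1579/16 → (1573/8, -13)
  seg 5: up by d8 = 47 → (1573/8, 34)
  seg 6: up by d6 = 1579/16 → (1573/8, 2123/16)
  seg 7: right by d2 = 13 → (1677/8, 2123/16)
  seg 8: left by d4 = 3/4 → (1671/8, 2123/16)
  seg 9: up by d5 = 299/16 → (1671/8, 1211/8)
  seg 10: left by d6 = 1579/16 → (1763/16, 1211/8)

d5 = 299/16
d6 = 1579/16
d7 = 76
d8 = 47
endpoint = (1763/16, 1211/8)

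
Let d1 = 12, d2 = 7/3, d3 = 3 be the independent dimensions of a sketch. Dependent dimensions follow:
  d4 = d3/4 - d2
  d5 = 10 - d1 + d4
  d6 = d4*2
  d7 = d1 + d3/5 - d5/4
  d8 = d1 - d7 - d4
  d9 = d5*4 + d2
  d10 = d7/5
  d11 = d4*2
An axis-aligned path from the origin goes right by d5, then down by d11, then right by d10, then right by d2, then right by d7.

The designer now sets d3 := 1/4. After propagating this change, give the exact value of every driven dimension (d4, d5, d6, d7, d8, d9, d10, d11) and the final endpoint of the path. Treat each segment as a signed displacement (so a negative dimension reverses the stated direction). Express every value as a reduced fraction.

Apply edit: d3 := 1/4
  d4 = d3/4 - d2 = -109/48
  d5 = 10 - d1 + d4 = -205/48
  d6 = d4*2 = -109/24
  d7 = d1 + d3/5 - d5/4 = 12593/960
  d8 = d1 - d7 - d4 = 369/320
  d9 = d5*4 + d2 = -59/4
  d10 = d7/5 = 12593/4800
  d11 = d4*2 = -109/24
Walk from origin (0, 0):
  seg 1: right by d5 = -205/48 → (-205/48, 0)
  seg 2: down by d11 = -109/24 → (-205/48, 109/24)
  seg 3: right by d10 = 12593/4800 → (-7907/4800, 109/24)
  seg 4: right by d2 = 7/3 → (3293/4800, 109/24)
  seg 5: right by d7 = 12593/960 → (11043/800, 109/24)

d4 = -109/48
d5 = -205/48
d6 = -109/24
d7 = 12593/960
d8 = 369/320
d9 = -59/4
d10 = 12593/4800
d11 = -109/24
endpoint = (11043/800, 109/24)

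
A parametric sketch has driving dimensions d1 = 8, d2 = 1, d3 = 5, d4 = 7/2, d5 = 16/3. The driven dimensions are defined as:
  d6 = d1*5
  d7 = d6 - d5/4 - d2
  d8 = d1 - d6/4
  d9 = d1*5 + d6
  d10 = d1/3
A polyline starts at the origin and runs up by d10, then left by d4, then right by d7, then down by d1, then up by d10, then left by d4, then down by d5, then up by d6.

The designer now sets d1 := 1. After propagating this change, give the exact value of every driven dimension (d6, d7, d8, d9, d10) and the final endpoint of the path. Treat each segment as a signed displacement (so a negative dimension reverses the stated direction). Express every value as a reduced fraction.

Apply edit: d1 := 1
  d6 = d1*5 = 5
  d7 = d6 - d5/4 - d2 = 8/3
  d8 = d1 - d6/4 = -1/4
  d9 = d1*5 + d6 = 10
  d10 = d1/3 = 1/3
Walk from origin (0, 0):
  seg 1: up by d10 = 1/3 → (0, 1/3)
  seg 2: left by d4 = 7/2 → (-7/2, 1/3)
  seg 3: right by d7 = 8/3 → (-5/6, 1/3)
  seg 4: down by d1 = 1 → (-5/6, -2/3)
  seg 5: up by d10 = 1/3 → (-5/6, -1/3)
  seg 6: left by d4 = 7/2 → (-13/3, -1/3)
  seg 7: down by d5 = 16/3 → (-13/3, -17/3)
  seg 8: up by d6 = 5 → (-13/3, -2/3)

d6 = 5
d7 = 8/3
d8 = -1/4
d9 = 10
d10 = 1/3
endpoint = (-13/3, -2/3)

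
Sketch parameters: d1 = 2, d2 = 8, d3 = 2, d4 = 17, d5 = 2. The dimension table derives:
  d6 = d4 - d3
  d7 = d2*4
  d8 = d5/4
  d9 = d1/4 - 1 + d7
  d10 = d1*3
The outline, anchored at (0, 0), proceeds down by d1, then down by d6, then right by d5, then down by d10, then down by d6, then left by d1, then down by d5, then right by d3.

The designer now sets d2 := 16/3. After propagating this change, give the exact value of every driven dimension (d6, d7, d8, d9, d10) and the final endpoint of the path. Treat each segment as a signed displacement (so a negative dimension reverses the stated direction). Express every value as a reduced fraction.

d6 = 15
d7 = 64/3
d8 = 1/2
d9 = 125/6
d10 = 6
endpoint = (2, -40)

Apply edit: d2 := 16/3
  d6 = d4 - d3 = 15
  d7 = d2*4 = 64/3
  d8 = d5/4 = 1/2
  d9 = d1/4 - 1 + d7 = 125/6
  d10 = d1*3 = 6
Walk from origin (0, 0):
  seg 1: down by d1 = 2 → (0, -2)
  seg 2: down by d6 = 15 → (0, -17)
  seg 3: right by d5 = 2 → (2, -17)
  seg 4: down by d10 = 6 → (2, -23)
  seg 5: down by d6 = 15 → (2, -38)
  seg 6: left by d1 = 2 → (0, -38)
  seg 7: down by d5 = 2 → (0, -40)
  seg 8: right by d3 = 2 → (2, -40)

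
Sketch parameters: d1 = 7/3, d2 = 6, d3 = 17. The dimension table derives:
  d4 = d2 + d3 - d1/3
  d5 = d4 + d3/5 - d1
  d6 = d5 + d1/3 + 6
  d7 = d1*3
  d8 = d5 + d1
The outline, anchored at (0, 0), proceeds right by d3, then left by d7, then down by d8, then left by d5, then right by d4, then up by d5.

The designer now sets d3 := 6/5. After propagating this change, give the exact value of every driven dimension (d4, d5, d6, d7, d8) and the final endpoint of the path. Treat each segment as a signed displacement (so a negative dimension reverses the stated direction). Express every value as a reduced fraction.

d4 = 289/45
d5 = 974/225
d6 = 833/75
d7 = 7
d8 = 1499/225
endpoint = (-278/75, -7/3)

Apply edit: d3 := 6/5
  d4 = d2 + d3 - d1/3 = 289/45
  d5 = d4 + d3/5 - d1 = 974/225
  d6 = d5 + d1/3 + 6 = 833/75
  d7 = d1*3 = 7
  d8 = d5 + d1 = 1499/225
Walk from origin (0, 0):
  seg 1: right by d3 = 6/5 → (6/5, 0)
  seg 2: left by d7 = 7 → (-29/5, 0)
  seg 3: down by d8 = 1499/225 → (-29/5, -1499/225)
  seg 4: left by d5 = 974/225 → (-2279/225, -1499/225)
  seg 5: right by d4 = 289/45 → (-278/75, -1499/225)
  seg 6: up by d5 = 974/225 → (-278/75, -7/3)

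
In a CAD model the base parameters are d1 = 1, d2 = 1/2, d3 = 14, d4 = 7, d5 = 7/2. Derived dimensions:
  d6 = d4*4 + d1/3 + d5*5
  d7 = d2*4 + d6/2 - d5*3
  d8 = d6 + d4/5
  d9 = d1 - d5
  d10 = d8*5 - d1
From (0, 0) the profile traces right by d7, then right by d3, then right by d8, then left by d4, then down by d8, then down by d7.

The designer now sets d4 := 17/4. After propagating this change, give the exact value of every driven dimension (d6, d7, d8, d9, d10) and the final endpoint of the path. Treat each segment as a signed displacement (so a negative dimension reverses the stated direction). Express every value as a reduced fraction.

d6 = 209/6
d7 = 107/12
d8 = 2141/60
d9 = -5/2
d10 = 2129/12
endpoint = (1087/20, -223/5)

Apply edit: d4 := 17/4
  d6 = d4*4 + d1/3 + d5*5 = 209/6
  d7 = d2*4 + d6/2 - d5*3 = 107/12
  d8 = d6 + d4/5 = 2141/60
  d9 = d1 - d5 = -5/2
  d10 = d8*5 - d1 = 2129/12
Walk from origin (0, 0):
  seg 1: right by d7 = 107/12 → (107/12, 0)
  seg 2: right by d3 = 14 → (275/12, 0)
  seg 3: right by d8 = 2141/60 → (293/5, 0)
  seg 4: left by d4 = 17/4 → (1087/20, 0)
  seg 5: down by d8 = 2141/60 → (1087/20, -2141/60)
  seg 6: down by d7 = 107/12 → (1087/20, -223/5)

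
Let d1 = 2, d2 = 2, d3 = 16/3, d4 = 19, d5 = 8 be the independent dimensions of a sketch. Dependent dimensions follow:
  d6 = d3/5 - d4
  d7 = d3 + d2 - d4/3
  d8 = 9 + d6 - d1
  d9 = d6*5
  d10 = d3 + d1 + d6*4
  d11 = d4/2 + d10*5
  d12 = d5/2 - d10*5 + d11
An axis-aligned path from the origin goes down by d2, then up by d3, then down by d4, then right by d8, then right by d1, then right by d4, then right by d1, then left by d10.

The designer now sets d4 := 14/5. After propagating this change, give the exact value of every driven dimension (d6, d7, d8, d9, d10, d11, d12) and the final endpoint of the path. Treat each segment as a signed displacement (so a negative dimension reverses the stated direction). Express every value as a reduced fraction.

Apply edit: d4 := 14/5
  d6 = d3/5 - d4 = -26/15
  d7 = d3 + d2 - d4/3 = 32/5
  d8 = 9 + d6 - d1 = 79/15
  d9 = d6*5 = -26/3
  d10 = d3 + d1 + d6*4 = 2/5
  d11 = d4/2 + d10*5 = 17/5
  d12 = d5/2 - d10*5 + d11 = 27/5
Walk from origin (0, 0):
  seg 1: down by d2 = 2 → (0, -2)
  seg 2: up by d3 = 16/3 → (0, 10/3)
  seg 3: down by d4 = 14/5 → (0, 8/15)
  seg 4: right by d8 = 79/15 → (79/15, 8/15)
  seg 5: right by d1 = 2 → (109/15, 8/15)
  seg 6: right by d4 = 14/5 → (151/15, 8/15)
  seg 7: right by d1 = 2 → (181/15, 8/15)
  seg 8: left by d10 = 2/5 → (35/3, 8/15)

d6 = -26/15
d7 = 32/5
d8 = 79/15
d9 = -26/3
d10 = 2/5
d11 = 17/5
d12 = 27/5
endpoint = (35/3, 8/15)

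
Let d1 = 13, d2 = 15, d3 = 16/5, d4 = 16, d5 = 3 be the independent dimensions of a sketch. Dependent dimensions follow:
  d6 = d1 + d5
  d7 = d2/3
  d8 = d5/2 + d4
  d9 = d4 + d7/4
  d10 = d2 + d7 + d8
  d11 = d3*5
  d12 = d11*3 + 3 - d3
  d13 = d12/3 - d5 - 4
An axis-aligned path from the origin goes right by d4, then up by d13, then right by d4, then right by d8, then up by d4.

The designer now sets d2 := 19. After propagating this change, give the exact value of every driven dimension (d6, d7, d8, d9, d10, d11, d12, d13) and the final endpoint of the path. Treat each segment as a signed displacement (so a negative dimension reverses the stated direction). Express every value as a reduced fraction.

d6 = 16
d7 = 19/3
d8 = 35/2
d9 = 211/12
d10 = 257/6
d11 = 16
d12 = 239/5
d13 = 134/15
endpoint = (99/2, 374/15)

Apply edit: d2 := 19
  d6 = d1 + d5 = 16
  d7 = d2/3 = 19/3
  d8 = d5/2 + d4 = 35/2
  d9 = d4 + d7/4 = 211/12
  d10 = d2 + d7 + d8 = 257/6
  d11 = d3*5 = 16
  d12 = d11*3 + 3 - d3 = 239/5
  d13 = d12/3 - d5 - 4 = 134/15
Walk from origin (0, 0):
  seg 1: right by d4 = 16 → (16, 0)
  seg 2: up by d13 = 134/15 → (16, 134/15)
  seg 3: right by d4 = 16 → (32, 134/15)
  seg 4: right by d8 = 35/2 → (99/2, 134/15)
  seg 5: up by d4 = 16 → (99/2, 374/15)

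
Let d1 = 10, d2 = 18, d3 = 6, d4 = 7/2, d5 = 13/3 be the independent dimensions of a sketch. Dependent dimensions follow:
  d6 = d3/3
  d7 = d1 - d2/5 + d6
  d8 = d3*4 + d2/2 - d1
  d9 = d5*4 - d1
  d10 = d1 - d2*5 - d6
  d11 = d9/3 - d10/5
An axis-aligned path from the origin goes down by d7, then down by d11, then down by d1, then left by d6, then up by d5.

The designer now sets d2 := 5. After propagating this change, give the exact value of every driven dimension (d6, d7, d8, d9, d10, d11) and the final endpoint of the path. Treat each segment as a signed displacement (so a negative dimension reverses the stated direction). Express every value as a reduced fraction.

Apply edit: d2 := 5
  d6 = d3/3 = 2
  d7 = d1 - d2/5 + d6 = 11
  d8 = d3*4 + d2/2 - d1 = 33/2
  d9 = d5*4 - d1 = 22/3
  d10 = d1 - d2*5 - d6 = -17
  d11 = d9/3 - d10/5 = 263/45
Walk from origin (0, 0):
  seg 1: down by d7 = 11 → (0, -11)
  seg 2: down by d11 = 263/45 → (0, -758/45)
  seg 3: down by d1 = 10 → (0, -1208/45)
  seg 4: left by d6 = 2 → (-2, -1208/45)
  seg 5: up by d5 = 13/3 → (-2, -1013/45)

d6 = 2
d7 = 11
d8 = 33/2
d9 = 22/3
d10 = -17
d11 = 263/45
endpoint = (-2, -1013/45)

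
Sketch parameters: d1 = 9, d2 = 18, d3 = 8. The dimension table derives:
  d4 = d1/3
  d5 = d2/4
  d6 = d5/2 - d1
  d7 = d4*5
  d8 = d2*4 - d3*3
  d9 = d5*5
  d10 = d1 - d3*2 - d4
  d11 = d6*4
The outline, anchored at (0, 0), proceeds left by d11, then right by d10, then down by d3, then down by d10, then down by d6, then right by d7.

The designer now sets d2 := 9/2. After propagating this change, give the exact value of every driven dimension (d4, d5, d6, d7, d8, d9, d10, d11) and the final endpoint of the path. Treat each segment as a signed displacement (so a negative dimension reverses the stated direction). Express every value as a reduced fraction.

d4 = 3
d5 = 9/8
d6 = -135/16
d7 = 15
d8 = -6
d9 = 45/8
d10 = -10
d11 = -135/4
endpoint = (155/4, 167/16)

Apply edit: d2 := 9/2
  d4 = d1/3 = 3
  d5 = d2/4 = 9/8
  d6 = d5/2 - d1 = -135/16
  d7 = d4*5 = 15
  d8 = d2*4 - d3*3 = -6
  d9 = d5*5 = 45/8
  d10 = d1 - d3*2 - d4 = -10
  d11 = d6*4 = -135/4
Walk from origin (0, 0):
  seg 1: left by d11 = -135/4 → (135/4, 0)
  seg 2: right by d10 = -10 → (95/4, 0)
  seg 3: down by d3 = 8 → (95/4, -8)
  seg 4: down by d10 = -10 → (95/4, 2)
  seg 5: down by d6 = -135/16 → (95/4, 167/16)
  seg 6: right by d7 = 15 → (155/4, 167/16)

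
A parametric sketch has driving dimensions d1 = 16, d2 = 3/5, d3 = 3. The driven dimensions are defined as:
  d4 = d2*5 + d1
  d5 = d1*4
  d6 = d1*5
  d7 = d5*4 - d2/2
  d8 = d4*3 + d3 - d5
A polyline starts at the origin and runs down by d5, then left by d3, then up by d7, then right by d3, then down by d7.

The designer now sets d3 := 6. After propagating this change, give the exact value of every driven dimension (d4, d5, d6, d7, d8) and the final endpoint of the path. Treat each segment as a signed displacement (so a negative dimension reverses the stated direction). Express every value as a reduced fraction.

Apply edit: d3 := 6
  d4 = d2*5 + d1 = 19
  d5 = d1*4 = 64
  d6 = d1*5 = 80
  d7 = d5*4 - d2/2 = 2557/10
  d8 = d4*3 + d3 - d5 = -1
Walk from origin (0, 0):
  seg 1: down by d5 = 64 → (0, -64)
  seg 2: left by d3 = 6 → (-6, -64)
  seg 3: up by d7 = 2557/10 → (-6, 1917/10)
  seg 4: right by d3 = 6 → (0, 1917/10)
  seg 5: down by d7 = 2557/10 → (0, -64)

d4 = 19
d5 = 64
d6 = 80
d7 = 2557/10
d8 = -1
endpoint = (0, -64)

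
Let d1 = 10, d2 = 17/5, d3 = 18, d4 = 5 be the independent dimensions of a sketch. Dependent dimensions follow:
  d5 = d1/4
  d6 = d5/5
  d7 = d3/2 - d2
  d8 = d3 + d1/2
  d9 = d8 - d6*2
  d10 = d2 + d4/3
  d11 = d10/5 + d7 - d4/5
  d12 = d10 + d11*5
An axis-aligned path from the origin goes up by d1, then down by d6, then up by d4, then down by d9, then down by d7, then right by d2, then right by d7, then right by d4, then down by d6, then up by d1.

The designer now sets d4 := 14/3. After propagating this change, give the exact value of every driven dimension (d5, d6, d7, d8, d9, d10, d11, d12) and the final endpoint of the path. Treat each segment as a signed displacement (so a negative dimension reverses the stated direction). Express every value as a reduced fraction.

d5 = 5/2
d6 = 1/2
d7 = 28/5
d8 = 23
d9 = 22
d10 = 223/45
d11 = 1273/225
d12 = 1496/45
endpoint = (41/3, -59/15)

Apply edit: d4 := 14/3
  d5 = d1/4 = 5/2
  d6 = d5/5 = 1/2
  d7 = d3/2 - d2 = 28/5
  d8 = d3 + d1/2 = 23
  d9 = d8 - d6*2 = 22
  d10 = d2 + d4/3 = 223/45
  d11 = d10/5 + d7 - d4/5 = 1273/225
  d12 = d10 + d11*5 = 1496/45
Walk from origin (0, 0):
  seg 1: up by d1 = 10 → (0, 10)
  seg 2: down by d6 = 1/2 → (0, 19/2)
  seg 3: up by d4 = 14/3 → (0, 85/6)
  seg 4: down by d9 = 22 → (0, -47/6)
  seg 5: down by d7 = 28/5 → (0, -403/30)
  seg 6: right by d2 = 17/5 → (17/5, -403/30)
  seg 7: right by d7 = 28/5 → (9, -403/30)
  seg 8: right by d4 = 14/3 → (41/3, -403/30)
  seg 9: down by d6 = 1/2 → (41/3, -209/15)
  seg 10: up by d1 = 10 → (41/3, -59/15)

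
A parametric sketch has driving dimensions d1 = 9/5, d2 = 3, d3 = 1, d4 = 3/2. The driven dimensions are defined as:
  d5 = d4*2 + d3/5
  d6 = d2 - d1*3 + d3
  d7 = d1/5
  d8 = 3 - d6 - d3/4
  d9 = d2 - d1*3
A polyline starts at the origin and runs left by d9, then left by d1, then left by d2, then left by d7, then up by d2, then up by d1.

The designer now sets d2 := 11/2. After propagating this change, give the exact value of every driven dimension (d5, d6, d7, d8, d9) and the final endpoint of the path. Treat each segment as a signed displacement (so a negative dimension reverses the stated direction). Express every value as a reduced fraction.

Apply edit: d2 := 11/2
  d5 = d4*2 + d3/5 = 16/5
  d6 = d2 - d1*3 + d3 = 11/10
  d7 = d1/5 = 9/25
  d8 = 3 - d6 - d3/4 = 33/20
  d9 = d2 - d1*3 = 1/10
Walk from origin (0, 0):
  seg 1: left by d9 = 1/10 → (-1/10, 0)
  seg 2: left by d1 = 9/5 → (-19/10, 0)
  seg 3: left by d2 = 11/2 → (-37/5, 0)
  seg 4: left by d7 = 9/25 → (-194/25, 0)
  seg 5: up by d2 = 11/2 → (-194/25, 11/2)
  seg 6: up by d1 = 9/5 → (-194/25, 73/10)

d5 = 16/5
d6 = 11/10
d7 = 9/25
d8 = 33/20
d9 = 1/10
endpoint = (-194/25, 73/10)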